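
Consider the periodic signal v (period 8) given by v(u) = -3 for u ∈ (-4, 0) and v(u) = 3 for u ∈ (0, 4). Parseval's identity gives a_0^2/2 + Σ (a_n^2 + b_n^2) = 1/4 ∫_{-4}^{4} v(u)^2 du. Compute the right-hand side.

18

1/4 ∫_{-4}^{4} v(u)^2 du = 1/4 · (72) = 18.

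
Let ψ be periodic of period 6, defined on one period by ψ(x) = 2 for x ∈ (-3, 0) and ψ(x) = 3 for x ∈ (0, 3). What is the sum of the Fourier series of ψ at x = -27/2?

x = -27/2 differs from x = -3/2 by -2 full period(s), and the series is 6-periodic.
ψ is continuous at x = -3/2 with value 2, so the series converges to 2 there.

2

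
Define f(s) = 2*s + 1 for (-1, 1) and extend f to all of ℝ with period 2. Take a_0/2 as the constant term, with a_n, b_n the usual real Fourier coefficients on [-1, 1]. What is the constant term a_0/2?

1

a_0 = ∫_{-1}^{1} f(s) ds = 2.
So the constant term a_0/2 = 1.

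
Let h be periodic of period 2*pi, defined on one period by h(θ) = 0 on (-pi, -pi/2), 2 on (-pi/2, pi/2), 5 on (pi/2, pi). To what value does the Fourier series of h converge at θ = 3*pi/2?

1

θ = 3*pi/2 differs from θ = -pi/2 by 1 full period(s), and the series is 2*pi-periodic.
At θ = -pi/2 the one-sided limits are h(-pi/2^-) = 0 and h(-pi/2^+) = 2.
By Dirichlet's theorem the series converges to their average, [(0) + (2)]/2 = 1.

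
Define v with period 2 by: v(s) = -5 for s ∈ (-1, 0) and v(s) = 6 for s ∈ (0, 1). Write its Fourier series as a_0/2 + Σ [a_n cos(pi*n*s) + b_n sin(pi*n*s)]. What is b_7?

b_7 = ∫_{-1}^{1} v(s) sin(7*pi*s) ds.
Split the integral at the breakpoints.
Directly, an antiderivative of (-5) sin(7*pi*s) is 5*cos(7*pi*s)/(7*pi); evaluating from -1 to 0: ∫_{-1}^{0} (-5) sin(7*pi*s) ds = (5/(7*pi)) - (-5/(7*pi)) = 10/(7*pi).
Directly, an antiderivative of (6) sin(7*pi*s) is -6*cos(7*pi*s)/(7*pi); evaluating from 0 to 1: ∫_{0}^{1} (6) sin(7*pi*s) ds = (6/(7*pi)) - (-6/(7*pi)) = 12/(7*pi).
Summing the pieces gives b_7 = 22/(7*pi).

22/(7*pi)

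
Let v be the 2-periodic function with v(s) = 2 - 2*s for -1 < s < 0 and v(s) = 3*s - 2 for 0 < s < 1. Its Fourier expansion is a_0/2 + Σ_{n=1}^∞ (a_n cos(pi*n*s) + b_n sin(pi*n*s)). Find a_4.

0

a_4 = ∫_{-1}^{1} v(s) cos(4*pi*s) ds.
Split the integral at the breakpoints.
Integrating by parts (boundary term plus one more integral), an antiderivative of (2 - 2*s) cos(4*pi*s) is -s*sin(4*pi*s)/(2*pi) + sin(4*pi*s)/(2*pi) - cos(4*pi*s)/(8*pi**2); evaluating from -1 to 0: ∫_{-1}^{0} (2 - 2*s) cos(4*pi*s) ds = (-1/(8*pi**2)) - (-1/(8*pi**2)) = 0.
Integrating by parts (boundary term plus one more integral), an antiderivative of (3*s - 2) cos(4*pi*s) is 3*s*sin(4*pi*s)/(4*pi) - sin(4*pi*s)/(2*pi) + 3*cos(4*pi*s)/(16*pi**2); evaluating from 0 to 1: ∫_{0}^{1} (3*s - 2) cos(4*pi*s) ds = (3/(16*pi**2)) - (3/(16*pi**2)) = 0.
Summing the pieces gives a_4 = 0.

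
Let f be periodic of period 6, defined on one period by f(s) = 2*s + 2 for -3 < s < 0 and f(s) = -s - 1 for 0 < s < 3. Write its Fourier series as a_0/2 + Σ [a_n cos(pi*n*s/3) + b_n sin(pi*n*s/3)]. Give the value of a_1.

a_1 = 1/3 ∫_{-3}^{3} f(s) cos(pi*s/3) ds.
Split the integral at the breakpoints.
Integrating by parts (boundary term plus one more integral), an antiderivative of (2*s + 2) cos(pi*s/3) is 6*s*sin(pi*s/3)/pi + 6*sin(pi*s/3)/pi + 18*cos(pi*s/3)/pi**2; evaluating from -3 to 0: ∫_{-3}^{0} (2*s + 2) cos(pi*s/3) ds = (18/pi**2) - (-18/pi**2) = 36/pi**2.
Integrating by parts (boundary term plus one more integral), an antiderivative of (-s - 1) cos(pi*s/3) is -3*s*sin(pi*s/3)/pi - 3*sin(pi*s/3)/pi - 9*cos(pi*s/3)/pi**2; evaluating from 0 to 3: ∫_{0}^{3} (-s - 1) cos(pi*s/3) ds = (9/pi**2) - (-9/pi**2) = 18/pi**2.
Summing the pieces and multiplying by (1/3) gives a_1 = 18/pi**2.

18/pi**2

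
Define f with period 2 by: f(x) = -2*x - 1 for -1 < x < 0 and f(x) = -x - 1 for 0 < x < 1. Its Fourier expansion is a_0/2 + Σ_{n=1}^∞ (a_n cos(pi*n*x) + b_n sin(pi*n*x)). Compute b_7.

-3/(7*pi)

b_7 = ∫_{-1}^{1} f(x) sin(7*pi*x) dx.
Split the integral at the breakpoints.
Integrating by parts (boundary term plus one more integral), an antiderivative of (-2*x - 1) sin(7*pi*x) is 2*x*cos(7*pi*x)/(7*pi) - 2*sin(7*pi*x)/(49*pi**2) + cos(7*pi*x)/(7*pi); evaluating from -1 to 0: ∫_{-1}^{0} (-2*x - 1) sin(7*pi*x) dx = (1/(7*pi)) - (1/(7*pi)) = 0.
Integrating by parts (boundary term plus one more integral), an antiderivative of (-x - 1) sin(7*pi*x) is x*cos(7*pi*x)/(7*pi) - sin(7*pi*x)/(49*pi**2) + cos(7*pi*x)/(7*pi); evaluating from 0 to 1: ∫_{0}^{1} (-x - 1) sin(7*pi*x) dx = (-2/(7*pi)) - (1/(7*pi)) = -3/(7*pi).
Summing the pieces gives b_7 = -3/(7*pi).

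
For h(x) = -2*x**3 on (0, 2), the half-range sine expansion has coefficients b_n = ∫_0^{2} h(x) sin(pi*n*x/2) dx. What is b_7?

32*(6 - 49*pi**2)/(343*pi**3)

b_7 = ∫_0^{2} (-2*x**3) sin(7*pi*x/2) dx.
Integrating by parts three times (tabular method), an antiderivative of (-2*x**3) sin(7*pi*x/2) is 4*x**3*cos(7*pi*x/2)/(7*pi) - 24*x**2*sin(7*pi*x/2)/(49*pi**2) - 96*x*cos(7*pi*x/2)/(343*pi**3) + 192*sin(7*pi*x/2)/(2401*pi**4); evaluating from 0 to 2: ∫_{0}^{2} (-2*x**3) sin(7*pi*x/2) dx = (32*(6 - 49*pi**2)/(343*pi**3)) - (0) = 32*(6 - 49*pi**2)/(343*pi**3).
Hence b_7 = 32*(6 - 49*pi**2)/(343*pi**3).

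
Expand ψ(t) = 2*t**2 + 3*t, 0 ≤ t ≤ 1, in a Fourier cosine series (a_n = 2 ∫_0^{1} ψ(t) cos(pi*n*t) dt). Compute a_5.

-4/(5*pi**2)

a_5 = 2 ∫_0^{1} (2*t**2 + 3*t) cos(5*pi*t) dt.
Integrating by parts twice (tabular method), an antiderivative of (2*t**2 + 3*t) cos(5*pi*t) is 2*t**2*sin(5*pi*t)/(5*pi) + 3*t*sin(5*pi*t)/(5*pi) + 4*t*cos(5*pi*t)/(25*pi**2) - 4*sin(5*pi*t)/(125*pi**3) + 3*cos(5*pi*t)/(25*pi**2); evaluating from 0 to 1: ∫_{0}^{1} (2*t**2 + 3*t) cos(5*pi*t) dt = (-7/(25*pi**2)) - (3/(25*pi**2)) = -2/(5*pi**2).
Hence a_5 = 2·(-2/(5*pi**2)) = -4/(5*pi**2).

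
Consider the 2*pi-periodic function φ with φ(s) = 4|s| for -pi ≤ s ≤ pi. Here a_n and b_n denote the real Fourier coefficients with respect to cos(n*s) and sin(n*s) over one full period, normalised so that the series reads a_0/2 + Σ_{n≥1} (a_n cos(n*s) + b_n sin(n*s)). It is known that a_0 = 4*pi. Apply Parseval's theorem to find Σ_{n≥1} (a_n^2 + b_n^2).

Parseval: a_0^2/2 + Σ_{n≥1} (a_n^2+b_n^2) = 1/pi ∫_{-pi}^{pi} φ(s)^2 ds = 32*pi**2/3.
Subtract a_0^2/2 = 8*pi**2: Σ (a_n^2+b_n^2) = 8*pi**2/3.

8*pi**2/3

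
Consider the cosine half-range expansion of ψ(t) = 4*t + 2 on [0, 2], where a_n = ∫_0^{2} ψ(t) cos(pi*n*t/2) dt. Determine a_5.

-32/(25*pi**2)

a_5 = ∫_0^{2} (4*t + 2) cos(5*pi*t/2) dt.
Integrating by parts (boundary term plus one more integral), an antiderivative of (4*t + 2) cos(5*pi*t/2) is 8*t*sin(5*pi*t/2)/(5*pi) + 4*sin(5*pi*t/2)/(5*pi) + 16*cos(5*pi*t/2)/(25*pi**2); evaluating from 0 to 2: ∫_{0}^{2} (4*t + 2) cos(5*pi*t/2) dt = (-16/(25*pi**2)) - (16/(25*pi**2)) = -32/(25*pi**2).
Hence a_5 = -32/(25*pi**2).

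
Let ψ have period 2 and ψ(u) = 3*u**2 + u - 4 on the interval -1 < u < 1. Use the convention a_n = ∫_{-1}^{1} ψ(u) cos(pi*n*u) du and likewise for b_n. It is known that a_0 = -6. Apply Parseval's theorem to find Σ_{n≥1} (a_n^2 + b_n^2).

Parseval: a_0^2/2 + Σ_{n≥1} (a_n^2+b_n^2) = ∫_{-1}^{1} ψ(u)^2 du = 304/15.
Subtract a_0^2/2 = 18: Σ (a_n^2+b_n^2) = 34/15.

34/15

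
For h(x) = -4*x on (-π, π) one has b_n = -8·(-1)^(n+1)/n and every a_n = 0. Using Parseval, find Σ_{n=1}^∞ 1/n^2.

Parseval: Σ b_n^2 = (1/π) ∫_{-π}^{π} h(x)^2 dx = 32*pi**2/3.
Σ b_n^2 = Σ 64/n^2, so Σ 1/n^2 = (32*pi**2/3)/64 = pi**2/6.

pi**2/6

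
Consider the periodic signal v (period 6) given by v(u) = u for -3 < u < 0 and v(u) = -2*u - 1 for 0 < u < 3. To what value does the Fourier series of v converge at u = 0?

-1/2

At u = 0 the one-sided limits are v(0^-) = 0 and v(0^+) = -1.
By Dirichlet's theorem the series converges to their average, [(0) + (-1)]/2 = -1/2.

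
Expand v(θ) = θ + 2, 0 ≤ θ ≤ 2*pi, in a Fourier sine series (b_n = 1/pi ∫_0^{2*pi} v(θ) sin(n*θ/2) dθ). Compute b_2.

b_2 = 1/pi ∫_0^{2*pi} (θ + 2) sin(θ) dθ.
Integrating by parts (boundary term plus one more integral), an antiderivative of (θ + 2) sin(θ) is -θ*cos(θ) + sin(θ) - 2*cos(θ); evaluating from 0 to 2*pi: ∫_{0}^{2*pi} (θ + 2) sin(θ) dθ = (-2*pi - 2) - (-2) = -2*pi.
Hence b_2 = (1/pi)·(-2*pi) = -2.

-2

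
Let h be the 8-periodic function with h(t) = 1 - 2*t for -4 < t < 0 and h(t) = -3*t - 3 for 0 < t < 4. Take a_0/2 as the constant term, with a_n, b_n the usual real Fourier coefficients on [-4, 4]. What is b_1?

b_1 = 1/4 ∫_{-4}^{4} h(t) sin(pi*t/4) dt.
Split the integral at the breakpoints.
Integrating by parts (boundary term plus one more integral), an antiderivative of (1 - 2*t) sin(pi*t/4) is 8*t*cos(pi*t/4)/pi - 32*sin(pi*t/4)/pi**2 - 4*cos(pi*t/4)/pi; evaluating from -4 to 0: ∫_{-4}^{0} (1 - 2*t) sin(pi*t/4) dt = (-4/pi) - (36/pi) = -40/pi.
Integrating by parts (boundary term plus one more integral), an antiderivative of (-3*t - 3) sin(pi*t/4) is 12*t*cos(pi*t/4)/pi - 48*sin(pi*t/4)/pi**2 + 12*cos(pi*t/4)/pi; evaluating from 0 to 4: ∫_{0}^{4} (-3*t - 3) sin(pi*t/4) dt = (-60/pi) - (12/pi) = -72/pi.
Summing the pieces and multiplying by (1/4) gives b_1 = -28/pi.

-28/pi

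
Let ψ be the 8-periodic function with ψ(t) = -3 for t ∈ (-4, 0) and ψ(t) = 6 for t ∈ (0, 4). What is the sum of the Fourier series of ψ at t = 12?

t = 12 differs from t = -4 by 2 full period(s), and the series is 8-periodic.
At t = -4 the one-sided limits are ψ(-4^-) = 6 and ψ(-4^+) = -3.
By Dirichlet's theorem the series converges to their average, [(6) + (-3)]/2 = 3/2.

3/2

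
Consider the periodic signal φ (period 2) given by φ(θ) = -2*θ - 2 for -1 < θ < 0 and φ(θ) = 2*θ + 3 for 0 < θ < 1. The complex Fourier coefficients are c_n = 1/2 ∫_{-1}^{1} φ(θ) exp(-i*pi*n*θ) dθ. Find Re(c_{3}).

-4/(9*pi**2)

Since φ is real-valued, Re(c_{3}) = 1/2 ∫_{-1}^{1} φ(θ) cos(3*pi*θ) dθ = a_{3}/2.
Split the integral at the breakpoints.
Integrating by parts (boundary term plus one more integral), an antiderivative of (-2*θ - 2) cos(3*pi*θ) is -2*θ*sin(3*pi*θ)/(3*pi) - 2*sin(3*pi*θ)/(3*pi) - 2*cos(3*pi*θ)/(9*pi**2); evaluating from -1 to 0: ∫_{-1}^{0} (-2*θ - 2) cos(3*pi*θ) dθ = (-2/(9*pi**2)) - (2/(9*pi**2)) = -4/(9*pi**2).
Integrating by parts (boundary term plus one more integral), an antiderivative of (2*θ + 3) cos(3*pi*θ) is 2*θ*sin(3*pi*θ)/(3*pi) + sin(3*pi*θ)/pi + 2*cos(3*pi*θ)/(9*pi**2); evaluating from 0 to 1: ∫_{0}^{1} (2*θ + 3) cos(3*pi*θ) dθ = (-2/(9*pi**2)) - (2/(9*pi**2)) = -4/(9*pi**2).
So ∫_{-1}^{1} φ(θ) cos(3*pi*θ) dθ = -8/(9*pi**2).
Hence Re(c_{3}) = (1/2)·(-8/(9*pi**2)) = -4/(9*pi**2).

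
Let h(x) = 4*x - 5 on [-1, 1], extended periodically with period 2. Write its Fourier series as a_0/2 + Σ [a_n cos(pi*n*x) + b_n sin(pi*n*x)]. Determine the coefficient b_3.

8/(3*pi)

b_3 = ∫_{-1}^{1} h(x) sin(3*pi*x) dx.
Integrating by parts (boundary term plus one more integral), an antiderivative of (4*x - 5) sin(3*pi*x) is -4*x*cos(3*pi*x)/(3*pi) + 4*sin(3*pi*x)/(9*pi**2) + 5*cos(3*pi*x)/(3*pi); evaluating from -1 to 1: ∫_{-1}^{1} (4*x - 5) sin(3*pi*x) dx = (-1/(3*pi)) - (-3/pi) = 8/(3*pi).
Hence b_3 = 8/(3*pi).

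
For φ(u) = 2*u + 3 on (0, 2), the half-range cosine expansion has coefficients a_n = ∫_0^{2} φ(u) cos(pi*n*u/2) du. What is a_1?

a_1 = ∫_0^{2} (2*u + 3) cos(pi*u/2) du.
Integrating by parts (boundary term plus one more integral), an antiderivative of (2*u + 3) cos(pi*u/2) is 4*u*sin(pi*u/2)/pi + 6*sin(pi*u/2)/pi + 8*cos(pi*u/2)/pi**2; evaluating from 0 to 2: ∫_{0}^{2} (2*u + 3) cos(pi*u/2) du = (-8/pi**2) - (8/pi**2) = -16/pi**2.
Hence a_1 = -16/pi**2.

-16/pi**2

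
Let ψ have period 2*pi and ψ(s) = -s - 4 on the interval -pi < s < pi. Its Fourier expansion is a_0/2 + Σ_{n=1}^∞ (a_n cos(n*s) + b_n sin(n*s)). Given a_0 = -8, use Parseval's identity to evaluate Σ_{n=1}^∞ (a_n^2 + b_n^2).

Parseval: a_0^2/2 + Σ_{n≥1} (a_n^2+b_n^2) = 1/pi ∫_{-pi}^{pi} ψ(s)^2 ds = 2*pi**2/3 + 32.
Subtract a_0^2/2 = 32: Σ (a_n^2+b_n^2) = 2*pi**2/3.

2*pi**2/3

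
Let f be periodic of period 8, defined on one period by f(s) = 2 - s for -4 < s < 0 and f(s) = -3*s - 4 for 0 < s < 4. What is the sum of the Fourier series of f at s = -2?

f is continuous at s = -2 with value 4, so the series converges to 4 there.

4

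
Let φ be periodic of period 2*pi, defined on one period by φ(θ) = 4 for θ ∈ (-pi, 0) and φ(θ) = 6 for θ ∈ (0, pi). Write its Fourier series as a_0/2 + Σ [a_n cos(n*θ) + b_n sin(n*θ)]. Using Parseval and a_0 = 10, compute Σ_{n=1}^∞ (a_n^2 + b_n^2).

Parseval: a_0^2/2 + Σ_{n≥1} (a_n^2+b_n^2) = 1/pi ∫_{-pi}^{pi} φ(θ)^2 dθ = 52.
Subtract a_0^2/2 = 50: Σ (a_n^2+b_n^2) = 2.

2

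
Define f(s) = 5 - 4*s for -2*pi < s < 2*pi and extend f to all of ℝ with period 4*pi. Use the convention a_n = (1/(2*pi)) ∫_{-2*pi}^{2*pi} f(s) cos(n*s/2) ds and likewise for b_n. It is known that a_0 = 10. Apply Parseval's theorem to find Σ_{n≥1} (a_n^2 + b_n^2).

Parseval: a_0^2/2 + Σ_{n≥1} (a_n^2+b_n^2) = (1/(2*pi)) ∫_{-2*pi}^{2*pi} f(s)^2 ds = 50 + 128*pi**2/3.
Subtract a_0^2/2 = 50: Σ (a_n^2+b_n^2) = 128*pi**2/3.

128*pi**2/3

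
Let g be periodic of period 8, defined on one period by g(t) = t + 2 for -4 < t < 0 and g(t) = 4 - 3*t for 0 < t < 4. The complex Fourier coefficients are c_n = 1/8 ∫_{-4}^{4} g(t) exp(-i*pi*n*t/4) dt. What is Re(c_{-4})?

0

Since g is real-valued, Re(c_{-4}) = 1/8 ∫_{-4}^{4} g(t) cos(-pi*t) dt = a_{4}/2.
Split the integral at the breakpoints.
Integrating by parts (boundary term plus one more integral), an antiderivative of (t + 2) cos(-pi*t) is t*sin(pi*t)/pi + 2*sin(pi*t)/pi + cos(pi*t)/pi**2; evaluating from -4 to 0: ∫_{-4}^{0} (t + 2) cos(-pi*t) dt = (pi**(-2)) - (pi**(-2)) = 0.
Integrating by parts (boundary term plus one more integral), an antiderivative of (4 - 3*t) cos(-pi*t) is -3*t*sin(pi*t)/pi + 4*sin(pi*t)/pi - 3*cos(pi*t)/pi**2; evaluating from 0 to 4: ∫_{0}^{4} (4 - 3*t) cos(-pi*t) dt = (-3/pi**2) - (-3/pi**2) = 0.
So ∫_{-4}^{4} g(t) cos(-pi*t) dt = 0.
Hence Re(c_{-4}) = (1/8)·(0) = 0.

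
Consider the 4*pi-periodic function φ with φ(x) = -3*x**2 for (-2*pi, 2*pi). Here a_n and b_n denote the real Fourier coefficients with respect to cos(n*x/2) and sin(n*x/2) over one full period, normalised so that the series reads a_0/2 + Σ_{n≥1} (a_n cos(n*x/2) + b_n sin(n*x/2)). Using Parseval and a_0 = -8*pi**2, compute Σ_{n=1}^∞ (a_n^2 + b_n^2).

Parseval: a_0^2/2 + Σ_{n≥1} (a_n^2+b_n^2) = (1/(2*pi)) ∫_{-2*pi}^{2*pi} φ(x)^2 dx = 288*pi**4/5.
Subtract a_0^2/2 = 32*pi**4: Σ (a_n^2+b_n^2) = 128*pi**4/5.

128*pi**4/5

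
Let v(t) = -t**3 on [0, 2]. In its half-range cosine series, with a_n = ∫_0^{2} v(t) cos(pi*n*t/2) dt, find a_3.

a_3 = ∫_0^{2} (-t**3) cos(3*pi*t/2) dt.
Integrating by parts three times (tabular method), an antiderivative of (-t**3) cos(3*pi*t/2) is -2*t**3*sin(3*pi*t/2)/(3*pi) - 4*t**2*cos(3*pi*t/2)/(3*pi**2) + 16*t*sin(3*pi*t/2)/(9*pi**3) + 32*cos(3*pi*t/2)/(27*pi**4); evaluating from 0 to 2: ∫_{0}^{2} (-t**3) cos(3*pi*t/2) dt = (16*(-2 + 9*pi**2)/(27*pi**4)) - (32/(27*pi**4)) = 16*(-4 + 9*pi**2)/(27*pi**4).
Hence a_3 = 16*(-4 + 9*pi**2)/(27*pi**4).

16*(-4 + 9*pi**2)/(27*pi**4)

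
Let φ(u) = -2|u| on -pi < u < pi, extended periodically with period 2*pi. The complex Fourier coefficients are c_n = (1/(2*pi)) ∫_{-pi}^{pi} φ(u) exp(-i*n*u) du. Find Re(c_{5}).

Since φ is real-valued, Re(c_{5}) = (1/(2*pi)) ∫_{-pi}^{pi} φ(u) cos(5*u) du = a_{5}/2.
φ is even and cos(5*u) is even, so the integrand is even: ∫_{-pi}^{pi} φ(u) cos(5*u) du = 2∫_0^{pi} φ(u) cos(5*u) du.
Integrating by parts (boundary term plus one more integral), an antiderivative of (-2*u) cos(5*u) is -2*u*sin(5*u)/5 - 2*cos(5*u)/25; evaluating from 0 to pi: ∫_{0}^{pi} (-2*u) cos(5*u) du = (2/25) - (-2/25) = 4/25.
So ∫_{-pi}^{pi} φ(u) cos(5*u) du = 8/25.
Hence Re(c_{5}) = (1/(2*pi))·(8/25) = 4/(25*pi).

4/(25*pi)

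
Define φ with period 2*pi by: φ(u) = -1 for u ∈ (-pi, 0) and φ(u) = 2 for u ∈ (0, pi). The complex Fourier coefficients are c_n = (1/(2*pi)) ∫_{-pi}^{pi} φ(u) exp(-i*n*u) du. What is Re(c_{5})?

0

Since φ is real-valued, Re(c_{5}) = (1/(2*pi)) ∫_{-pi}^{pi} φ(u) cos(5*u) du = a_{5}/2.
Split the integral at the breakpoints.
Directly, an antiderivative of (-1) cos(5*u) is -sin(5*u)/5; evaluating from -pi to 0: ∫_{-pi}^{0} (-1) cos(5*u) du = (0) - (0) = 0.
Directly, an antiderivative of (2) cos(5*u) is 2*sin(5*u)/5; evaluating from 0 to pi: ∫_{0}^{pi} (2) cos(5*u) du = (0) - (0) = 0.
So ∫_{-pi}^{pi} φ(u) cos(5*u) du = 0.
Hence Re(c_{5}) = (1/(2*pi))·(0) = 0.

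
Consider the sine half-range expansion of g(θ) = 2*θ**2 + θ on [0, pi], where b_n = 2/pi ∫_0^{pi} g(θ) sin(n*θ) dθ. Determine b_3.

b_3 = 2/pi ∫_0^{pi} (2*θ**2 + θ) sin(3*θ) dθ.
Integrating by parts twice (tabular method), an antiderivative of (2*θ**2 + θ) sin(3*θ) is -2*θ**2*cos(3*θ)/3 + 4*θ*sin(3*θ)/9 - θ*cos(3*θ)/3 + sin(3*θ)/9 + 4*cos(3*θ)/27; evaluating from 0 to pi: ∫_{0}^{pi} (2*θ**2 + θ) sin(3*θ) dθ = (-4/27 + pi/3 + 2*pi**2/3) - (4/27) = -8/27 + pi/3 + 2*pi**2/3.
Hence b_3 = (2/pi)·(-8/27 + pi/3 + 2*pi**2/3) = 2*(-8 + 9*pi + 18*pi**2)/(27*pi).

2*(-8 + 9*pi + 18*pi**2)/(27*pi)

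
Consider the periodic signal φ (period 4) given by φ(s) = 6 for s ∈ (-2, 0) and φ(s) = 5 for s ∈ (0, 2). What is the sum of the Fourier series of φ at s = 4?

s = 4 differs from s = 0 by 1 full period(s), and the series is 4-periodic.
At s = 0 the one-sided limits are φ(0^-) = 6 and φ(0^+) = 5.
By Dirichlet's theorem the series converges to their average, [(6) + (5)]/2 = 11/2.

11/2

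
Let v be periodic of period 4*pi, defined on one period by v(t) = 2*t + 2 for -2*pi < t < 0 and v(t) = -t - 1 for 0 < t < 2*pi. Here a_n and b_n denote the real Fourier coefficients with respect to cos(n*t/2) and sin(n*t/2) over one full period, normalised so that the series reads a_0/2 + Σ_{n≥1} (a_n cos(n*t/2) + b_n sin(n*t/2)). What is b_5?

2*(-3 + pi)/(5*pi)

b_5 = (1/(2*pi)) ∫_{-2*pi}^{2*pi} v(t) sin(5*t/2) dt.
Split the integral at the breakpoints.
Integrating by parts (boundary term plus one more integral), an antiderivative of (2*t + 2) sin(5*t/2) is -4*t*cos(5*t/2)/5 + 8*sin(5*t/2)/25 - 4*cos(5*t/2)/5; evaluating from -2*pi to 0: ∫_{-2*pi}^{0} (2*t + 2) sin(5*t/2) dt = (-4/5) - (4/5 - 8*pi/5) = -8/5 + 8*pi/5.
Integrating by parts (boundary term plus one more integral), an antiderivative of (-t - 1) sin(5*t/2) is 2*t*cos(5*t/2)/5 - 4*sin(5*t/2)/25 + 2*cos(5*t/2)/5; evaluating from 0 to 2*pi: ∫_{0}^{2*pi} (-t - 1) sin(5*t/2) dt = (-4*pi/5 - 2/5) - (2/5) = -4*pi/5 - 4/5.
Summing the pieces and multiplying by (1/(2*pi)) gives b_5 = 2*(-3 + pi)/(5*pi).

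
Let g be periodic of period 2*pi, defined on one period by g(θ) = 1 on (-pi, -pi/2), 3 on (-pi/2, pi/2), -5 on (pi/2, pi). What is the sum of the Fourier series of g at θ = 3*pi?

-2

θ = 3*pi differs from θ = pi by 1 full period(s), and the series is 2*pi-periodic.
At θ = pi the one-sided limits are g(pi^-) = -5 and g(pi^+) = 1.
By Dirichlet's theorem the series converges to their average, [(-5) + (1)]/2 = -2.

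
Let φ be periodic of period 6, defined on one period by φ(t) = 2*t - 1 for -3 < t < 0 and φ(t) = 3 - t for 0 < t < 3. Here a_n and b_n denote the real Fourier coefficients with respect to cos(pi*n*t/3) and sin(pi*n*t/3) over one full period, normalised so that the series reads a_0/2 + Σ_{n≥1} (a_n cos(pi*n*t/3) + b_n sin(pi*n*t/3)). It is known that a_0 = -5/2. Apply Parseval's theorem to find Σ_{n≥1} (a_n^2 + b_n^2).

Parseval: a_0^2/2 + Σ_{n≥1} (a_n^2+b_n^2) = 1/3 ∫_{-3}^{3} φ(t)^2 dt = 22.
Subtract a_0^2/2 = 25/8: Σ (a_n^2+b_n^2) = 151/8.

151/8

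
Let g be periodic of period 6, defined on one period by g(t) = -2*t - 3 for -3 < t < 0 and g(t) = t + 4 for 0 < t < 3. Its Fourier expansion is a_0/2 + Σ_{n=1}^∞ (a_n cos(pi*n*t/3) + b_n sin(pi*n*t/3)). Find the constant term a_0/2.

a_0 = 1/3 ∫_{-3}^{3} g(t) dt = 1/3 · (33/2) = 11/2.
So the constant term a_0/2 = 11/4.

11/4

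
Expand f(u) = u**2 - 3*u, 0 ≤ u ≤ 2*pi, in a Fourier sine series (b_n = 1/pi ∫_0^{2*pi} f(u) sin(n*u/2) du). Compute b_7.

b_7 = 1/pi ∫_0^{2*pi} (u**2 - 3*u) sin(7*u/2) du.
Integrating by parts twice (tabular method), an antiderivative of (u**2 - 3*u) sin(7*u/2) is -2*u**2*cos(7*u/2)/7 + 8*u*sin(7*u/2)/49 + 6*u*cos(7*u/2)/7 - 12*sin(7*u/2)/49 + 16*cos(7*u/2)/343; evaluating from 0 to 2*pi: ∫_{0}^{2*pi} (u**2 - 3*u) sin(7*u/2) du = (-12*pi/7 - 16/343 + 8*pi**2/7) - (16/343) = -12*pi/7 - 32/343 + 8*pi**2/7.
Hence b_7 = (1/pi)·(-12*pi/7 - 32/343 + 8*pi**2/7) = 4*(-147*pi - 8 + 98*pi**2)/(343*pi).

4*(-147*pi - 8 + 98*pi**2)/(343*pi)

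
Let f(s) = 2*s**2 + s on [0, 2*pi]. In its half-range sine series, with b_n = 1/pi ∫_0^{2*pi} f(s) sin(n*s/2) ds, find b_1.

-64/pi + 4 + 16*pi

b_1 = 1/pi ∫_0^{2*pi} (2*s**2 + s) sin(s/2) ds.
Integrating by parts twice (tabular method), an antiderivative of (2*s**2 + s) sin(s/2) is -4*s**2*cos(s/2) + 16*s*sin(s/2) - 2*s*cos(s/2) + 4*sin(s/2) + 32*cos(s/2); evaluating from 0 to 2*pi: ∫_{0}^{2*pi} (2*s**2 + s) sin(s/2) ds = (-32 + 4*pi + 16*pi**2) - (32) = -64 + 4*pi + 16*pi**2.
Hence b_1 = (1/pi)·(-64 + 4*pi + 16*pi**2) = -64/pi + 4 + 16*pi.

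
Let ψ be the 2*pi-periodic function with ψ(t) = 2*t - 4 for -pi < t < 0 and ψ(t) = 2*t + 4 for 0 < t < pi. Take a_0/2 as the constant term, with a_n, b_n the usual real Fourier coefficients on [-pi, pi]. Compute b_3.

4*(pi + 4)/(3*pi)

b_3 = 1/pi ∫_{-pi}^{pi} ψ(t) sin(3*t) dt.
ψ is odd and sin(3*t) is odd, so the integrand is even and b_3 = 2/pi ∫_0^{pi} ψ(t) sin(3*t) dt.
Integrating by parts (boundary term plus one more integral), an antiderivative of (2*t + 4) sin(3*t) is -2*t*cos(3*t)/3 + 2*sin(3*t)/9 - 4*cos(3*t)/3; evaluating from 0 to pi: ∫_{0}^{pi} (2*t + 4) sin(3*t) dt = (4/3 + 2*pi/3) - (-4/3) = 2*pi/3 + 8/3.
Hence b_3 = (2/pi)·(2*pi/3 + 8/3) = 4*(pi + 4)/(3*pi).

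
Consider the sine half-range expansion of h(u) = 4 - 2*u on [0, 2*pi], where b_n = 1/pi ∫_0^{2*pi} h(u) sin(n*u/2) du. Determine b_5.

8*(2 - pi)/(5*pi)

b_5 = 1/pi ∫_0^{2*pi} (4 - 2*u) sin(5*u/2) du.
Integrating by parts (boundary term plus one more integral), an antiderivative of (4 - 2*u) sin(5*u/2) is 4*u*cos(5*u/2)/5 - 8*sin(5*u/2)/25 - 8*cos(5*u/2)/5; evaluating from 0 to 2*pi: ∫_{0}^{2*pi} (4 - 2*u) sin(5*u/2) du = (8/5 - 8*pi/5) - (-8/5) = 16/5 - 8*pi/5.
Hence b_5 = (1/pi)·(16/5 - 8*pi/5) = 8*(2 - pi)/(5*pi).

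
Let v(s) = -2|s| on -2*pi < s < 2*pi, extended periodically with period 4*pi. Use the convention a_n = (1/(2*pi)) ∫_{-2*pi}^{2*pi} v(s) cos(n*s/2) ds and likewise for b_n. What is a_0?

a_0 = (1/(2*pi)) ∫_{-2*pi}^{2*pi} v(s) ds = (1/(2*pi)) · (-8*pi**2) = -4*pi.

-4*pi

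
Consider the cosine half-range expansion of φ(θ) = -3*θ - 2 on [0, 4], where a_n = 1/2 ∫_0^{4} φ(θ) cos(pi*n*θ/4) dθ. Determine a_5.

48/(25*pi**2)

a_5 = 1/2 ∫_0^{4} (-3*θ - 2) cos(5*pi*θ/4) dθ.
Integrating by parts (boundary term plus one more integral), an antiderivative of (-3*θ - 2) cos(5*pi*θ/4) is -12*θ*sin(5*pi*θ/4)/(5*pi) - 8*sin(5*pi*θ/4)/(5*pi) - 48*cos(5*pi*θ/4)/(25*pi**2); evaluating from 0 to 4: ∫_{0}^{4} (-3*θ - 2) cos(5*pi*θ/4) dθ = (48/(25*pi**2)) - (-48/(25*pi**2)) = 96/(25*pi**2).
Hence a_5 = (1/2)·(96/(25*pi**2)) = 48/(25*pi**2).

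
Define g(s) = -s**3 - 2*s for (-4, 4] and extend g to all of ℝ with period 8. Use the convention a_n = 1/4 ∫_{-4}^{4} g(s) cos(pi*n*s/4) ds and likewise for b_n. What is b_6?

-32/(9*pi**3) + 24/pi

b_6 = 1/4 ∫_{-4}^{4} g(s) sin(3*pi*s/2) ds.
g is odd and sin(3*pi*s/2) is odd, so the integrand is even and b_6 = 1/2 ∫_0^{4} g(s) sin(3*pi*s/2) ds.
Integrating by parts three times (tabular method), an antiderivative of (-s**3 - 2*s) sin(3*pi*s/2) is 2*s**3*cos(3*pi*s/2)/(3*pi) - 4*s**2*sin(3*pi*s/2)/(3*pi**2) - 16*s*cos(3*pi*s/2)/(9*pi**3) + 4*s*cos(3*pi*s/2)/(3*pi) - 8*sin(3*pi*s/2)/(9*pi**2) + 32*sin(3*pi*s/2)/(27*pi**4); evaluating from 0 to 4: ∫_{0}^{4} (-s**3 - 2*s) sin(3*pi*s/2) ds = (-64/(9*pi**3) + 48/pi) - (0) = -64/(9*pi**3) + 48/pi.
Hence b_6 = (1/2)·(-64/(9*pi**3) + 48/pi) = -32/(9*pi**3) + 24/pi.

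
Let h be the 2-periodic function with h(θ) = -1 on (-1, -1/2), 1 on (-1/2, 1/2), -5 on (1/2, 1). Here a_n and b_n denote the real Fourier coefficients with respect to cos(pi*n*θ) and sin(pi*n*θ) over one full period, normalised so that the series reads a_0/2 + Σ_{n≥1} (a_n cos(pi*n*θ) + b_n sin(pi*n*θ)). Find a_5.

8/(5*pi)

a_5 = ∫_{-1}^{1} h(θ) cos(5*pi*θ) dθ.
Split the integral at the breakpoints.
Directly, an antiderivative of (-1) cos(5*pi*θ) is -sin(5*pi*θ)/(5*pi); evaluating from -1 to -1/2: ∫_{-1}^{-1/2} (-1) cos(5*pi*θ) dθ = (1/(5*pi)) - (0) = 1/(5*pi).
Directly, an antiderivative of (1) cos(5*pi*θ) is sin(5*pi*θ)/(5*pi); evaluating from -1/2 to 1/2: ∫_{-1/2}^{1/2} (1) cos(5*pi*θ) dθ = (1/(5*pi)) - (-1/(5*pi)) = 2/(5*pi).
Directly, an antiderivative of (-5) cos(5*pi*θ) is -sin(5*pi*θ)/pi; evaluating from 1/2 to 1: ∫_{1/2}^{1} (-5) cos(5*pi*θ) dθ = (0) - (-1/pi) = 1/pi.
Summing the pieces gives a_5 = 8/(5*pi).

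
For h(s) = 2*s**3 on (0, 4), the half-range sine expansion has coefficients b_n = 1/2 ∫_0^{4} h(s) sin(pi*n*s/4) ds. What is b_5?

b_5 = 1/2 ∫_0^{4} (2*s**3) sin(5*pi*s/4) ds.
Integrating by parts three times (tabular method), an antiderivative of (2*s**3) sin(5*pi*s/4) is -8*s**3*cos(5*pi*s/4)/(5*pi) + 96*s**2*sin(5*pi*s/4)/(25*pi**2) + 768*s*cos(5*pi*s/4)/(125*pi**3) - 3072*sin(5*pi*s/4)/(625*pi**4); evaluating from 0 to 4: ∫_{0}^{4} (2*s**3) sin(5*pi*s/4) ds = (512*(-6 + 25*pi**2)/(125*pi**3)) - (0) = 512*(-6 + 25*pi**2)/(125*pi**3).
Hence b_5 = (1/2)·(512*(-6 + 25*pi**2)/(125*pi**3)) = 256*(-6 + 25*pi**2)/(125*pi**3).

256*(-6 + 25*pi**2)/(125*pi**3)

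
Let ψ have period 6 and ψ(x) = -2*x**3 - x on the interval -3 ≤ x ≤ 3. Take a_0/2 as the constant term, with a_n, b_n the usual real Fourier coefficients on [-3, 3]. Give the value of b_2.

-81/pi**3 + 57/pi

b_2 = 1/3 ∫_{-3}^{3} ψ(x) sin(2*pi*x/3) dx.
ψ is odd and sin(2*pi*x/3) is odd, so the integrand is even and b_2 = 2/3 ∫_0^{3} ψ(x) sin(2*pi*x/3) dx.
Integrating by parts three times (tabular method), an antiderivative of (-2*x**3 - x) sin(2*pi*x/3) is 3*x**3*cos(2*pi*x/3)/pi - 27*x**2*sin(2*pi*x/3)/(2*pi**2) - 81*x*cos(2*pi*x/3)/(2*pi**3) + 3*x*cos(2*pi*x/3)/(2*pi) - 9*sin(2*pi*x/3)/(4*pi**2) + 243*sin(2*pi*x/3)/(4*pi**4); evaluating from 0 to 3: ∫_{0}^{3} (-2*x**3 - x) sin(2*pi*x/3) dx = (9*(-27 + 19*pi**2)/(2*pi**3)) - (0) = 9*(-27 + 19*pi**2)/(2*pi**3).
Hence b_2 = (2/3)·(9*(-27 + 19*pi**2)/(2*pi**3)) = -81/pi**3 + 57/pi.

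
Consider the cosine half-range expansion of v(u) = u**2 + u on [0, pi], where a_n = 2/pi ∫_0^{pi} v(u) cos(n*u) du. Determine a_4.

1/4

a_4 = 2/pi ∫_0^{pi} (u**2 + u) cos(4*u) du.
Integrating by parts twice (tabular method), an antiderivative of (u**2 + u) cos(4*u) is u**2*sin(4*u)/4 + u*sin(4*u)/4 + u*cos(4*u)/8 - sin(4*u)/32 + cos(4*u)/16; evaluating from 0 to pi: ∫_{0}^{pi} (u**2 + u) cos(4*u) du = (1/16 + pi/8) - (1/16) = pi/8.
Hence a_4 = (2/pi)·(pi/8) = 1/4.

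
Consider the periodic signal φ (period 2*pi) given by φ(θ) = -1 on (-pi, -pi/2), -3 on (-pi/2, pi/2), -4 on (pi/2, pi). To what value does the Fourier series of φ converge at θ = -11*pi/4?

θ = -11*pi/4 differs from θ = -3*pi/4 by -1 full period(s), and the series is 2*pi-periodic.
φ is continuous at θ = -3*pi/4 with value -1, so the series converges to -1 there.

-1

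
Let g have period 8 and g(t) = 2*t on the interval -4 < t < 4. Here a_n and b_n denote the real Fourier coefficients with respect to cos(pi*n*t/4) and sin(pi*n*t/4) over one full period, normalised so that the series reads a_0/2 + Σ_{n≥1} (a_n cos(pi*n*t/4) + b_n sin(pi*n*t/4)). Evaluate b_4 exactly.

-4/pi

b_4 = 1/4 ∫_{-4}^{4} g(t) sin(pi*t) dt.
g is odd and sin(pi*t) is odd, so the integrand is even and b_4 = 1/2 ∫_0^{4} g(t) sin(pi*t) dt.
Integrating by parts (boundary term plus one more integral), an antiderivative of (2*t) sin(pi*t) is -2*t*cos(pi*t)/pi + 2*sin(pi*t)/pi**2; evaluating from 0 to 4: ∫_{0}^{4} (2*t) sin(pi*t) dt = (-8/pi) - (0) = -8/pi.
Hence b_4 = (1/2)·(-8/pi) = -4/pi.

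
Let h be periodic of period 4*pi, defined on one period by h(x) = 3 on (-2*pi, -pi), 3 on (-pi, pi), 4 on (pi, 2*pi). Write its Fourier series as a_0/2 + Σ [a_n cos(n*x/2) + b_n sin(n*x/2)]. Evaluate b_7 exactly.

1/(7*pi)

b_7 = (1/(2*pi)) ∫_{-2*pi}^{2*pi} h(x) sin(7*x/2) dx.
Split the integral at the breakpoints.
Directly, an antiderivative of (3) sin(7*x/2) is -6*cos(7*x/2)/7; evaluating from -2*pi to -pi: ∫_{-2*pi}^{-pi} (3) sin(7*x/2) dx = (0) - (6/7) = -6/7.
Directly, an antiderivative of (3) sin(7*x/2) is -6*cos(7*x/2)/7; evaluating from -pi to pi: ∫_{-pi}^{pi} (3) sin(7*x/2) dx = (0) - (0) = 0.
Directly, an antiderivative of (4) sin(7*x/2) is -8*cos(7*x/2)/7; evaluating from pi to 2*pi: ∫_{pi}^{2*pi} (4) sin(7*x/2) dx = (8/7) - (0) = 8/7.
Summing the pieces and multiplying by (1/(2*pi)) gives b_7 = 1/(7*pi).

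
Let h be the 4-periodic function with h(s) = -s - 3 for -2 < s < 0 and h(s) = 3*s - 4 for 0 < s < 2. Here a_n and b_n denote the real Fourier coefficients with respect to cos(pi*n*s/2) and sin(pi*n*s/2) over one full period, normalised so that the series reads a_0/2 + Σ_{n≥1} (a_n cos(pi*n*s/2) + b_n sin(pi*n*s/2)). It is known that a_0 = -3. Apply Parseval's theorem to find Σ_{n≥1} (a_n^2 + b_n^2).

Parseval: a_0^2/2 + Σ_{n≥1} (a_n^2+b_n^2) = 1/2 ∫_{-2}^{2} h(s)^2 ds = 25/3.
Subtract a_0^2/2 = 9/2: Σ (a_n^2+b_n^2) = 23/6.

23/6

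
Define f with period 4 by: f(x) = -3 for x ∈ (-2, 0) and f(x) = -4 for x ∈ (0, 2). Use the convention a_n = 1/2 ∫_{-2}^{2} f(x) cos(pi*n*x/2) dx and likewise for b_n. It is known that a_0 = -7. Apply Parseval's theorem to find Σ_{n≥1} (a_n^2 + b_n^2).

1/2

Parseval: a_0^2/2 + Σ_{n≥1} (a_n^2+b_n^2) = 1/2 ∫_{-2}^{2} f(x)^2 dx = 25.
Subtract a_0^2/2 = 49/2: Σ (a_n^2+b_n^2) = 1/2.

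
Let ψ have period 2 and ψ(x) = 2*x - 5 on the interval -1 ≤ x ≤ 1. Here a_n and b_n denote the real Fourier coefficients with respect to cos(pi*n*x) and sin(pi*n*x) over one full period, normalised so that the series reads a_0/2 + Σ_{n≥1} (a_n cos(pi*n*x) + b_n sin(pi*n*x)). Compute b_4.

b_4 = ∫_{-1}^{1} ψ(x) sin(4*pi*x) dx.
Integrating by parts (boundary term plus one more integral), an antiderivative of (2*x - 5) sin(4*pi*x) is -x*cos(4*pi*x)/(2*pi) + sin(4*pi*x)/(8*pi**2) + 5*cos(4*pi*x)/(4*pi); evaluating from -1 to 1: ∫_{-1}^{1} (2*x - 5) sin(4*pi*x) dx = (3/(4*pi)) - (7/(4*pi)) = -1/pi.
Hence b_4 = -1/pi.

-1/pi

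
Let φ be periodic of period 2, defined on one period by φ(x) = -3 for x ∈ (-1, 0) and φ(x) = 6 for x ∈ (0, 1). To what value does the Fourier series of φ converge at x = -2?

3/2

x = -2 differs from x = 0 by -1 full period(s), and the series is 2-periodic.
At x = 0 the one-sided limits are φ(0^-) = -3 and φ(0^+) = 6.
By Dirichlet's theorem the series converges to their average, [(-3) + (6)]/2 = 3/2.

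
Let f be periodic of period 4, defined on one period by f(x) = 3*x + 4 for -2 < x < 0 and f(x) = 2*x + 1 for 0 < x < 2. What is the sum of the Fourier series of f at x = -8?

5/2

x = -8 differs from x = 0 by -2 full period(s), and the series is 4-periodic.
At x = 0 the one-sided limits are f(0^-) = 4 and f(0^+) = 1.
By Dirichlet's theorem the series converges to their average, [(4) + (1)]/2 = 5/2.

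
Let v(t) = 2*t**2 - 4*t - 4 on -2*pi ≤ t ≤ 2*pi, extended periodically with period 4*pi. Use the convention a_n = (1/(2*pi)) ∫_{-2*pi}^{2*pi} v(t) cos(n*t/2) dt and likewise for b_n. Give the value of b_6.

b_6 = (1/(2*pi)) ∫_{-2*pi}^{2*pi} v(t) sin(3*t) dt.
Integrating by parts twice (tabular method), an antiderivative of (2*t**2 - 4*t - 4) sin(3*t) is -2*t**2*cos(3*t)/3 + 4*t*sin(3*t)/9 + 4*t*cos(3*t)/3 - 4*sin(3*t)/9 + 40*cos(3*t)/27; evaluating from -2*pi to 2*pi: ∫_{-2*pi}^{2*pi} (2*t**2 - 4*t - 4) sin(3*t) dt = (-8*pi**2/3 + 40/27 + 8*pi/3) - (-8*pi**2/3 - 8*pi/3 + 40/27) = 16*pi/3.
Hence b_6 = (1/(2*pi))·(16*pi/3) = 8/3.

8/3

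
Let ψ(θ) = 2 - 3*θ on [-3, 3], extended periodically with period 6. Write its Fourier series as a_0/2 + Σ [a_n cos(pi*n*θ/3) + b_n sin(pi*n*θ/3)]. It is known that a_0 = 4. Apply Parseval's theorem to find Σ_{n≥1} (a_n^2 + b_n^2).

Parseval: a_0^2/2 + Σ_{n≥1} (a_n^2+b_n^2) = 1/3 ∫_{-3}^{3} ψ(θ)^2 dθ = 62.
Subtract a_0^2/2 = 8: Σ (a_n^2+b_n^2) = 54.

54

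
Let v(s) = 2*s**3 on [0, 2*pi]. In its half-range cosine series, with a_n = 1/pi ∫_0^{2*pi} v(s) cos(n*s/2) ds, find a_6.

a_6 = 1/pi ∫_0^{2*pi} (2*s**3) cos(3*s) ds.
Integrating by parts three times (tabular method), an antiderivative of (2*s**3) cos(3*s) is 2*s**3*sin(3*s)/3 + 2*s**2*cos(3*s)/3 - 4*s*sin(3*s)/9 - 4*cos(3*s)/27; evaluating from 0 to 2*pi: ∫_{0}^{2*pi} (2*s**3) cos(3*s) ds = (-4/27 + 8*pi**2/3) - (-4/27) = 8*pi**2/3.
Hence a_6 = (1/pi)·(8*pi**2/3) = 8*pi/3.

8*pi/3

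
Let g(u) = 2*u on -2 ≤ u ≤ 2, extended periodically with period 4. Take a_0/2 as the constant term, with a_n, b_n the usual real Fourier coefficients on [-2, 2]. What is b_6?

-4/(3*pi)

b_6 = 1/2 ∫_{-2}^{2} g(u) sin(3*pi*u) du.
g is odd and sin(3*pi*u) is odd, so the integrand is even and b_6 = ∫_0^{2} g(u) sin(3*pi*u) du.
Integrating by parts (boundary term plus one more integral), an antiderivative of (2*u) sin(3*pi*u) is -2*u*cos(3*pi*u)/(3*pi) + 2*sin(3*pi*u)/(9*pi**2); evaluating from 0 to 2: ∫_{0}^{2} (2*u) sin(3*pi*u) du = (-4/(3*pi)) - (0) = -4/(3*pi).
Hence b_6 = -4/(3*pi).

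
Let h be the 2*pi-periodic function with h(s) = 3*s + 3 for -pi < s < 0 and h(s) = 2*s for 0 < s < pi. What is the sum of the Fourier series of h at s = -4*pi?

3/2

s = -4*pi differs from s = 0 by -2 full period(s), and the series is 2*pi-periodic.
At s = 0 the one-sided limits are h(0^-) = 3 and h(0^+) = 0.
By Dirichlet's theorem the series converges to their average, [(3) + (0)]/2 = 3/2.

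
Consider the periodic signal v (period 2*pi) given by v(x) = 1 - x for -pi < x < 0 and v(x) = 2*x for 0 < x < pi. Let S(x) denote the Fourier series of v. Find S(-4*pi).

1/2

x = -4*pi differs from x = 0 by -2 full period(s), and the series is 2*pi-periodic.
At x = 0 the one-sided limits are v(0^-) = 1 and v(0^+) = 0.
By Dirichlet's theorem the series converges to their average, [(1) + (0)]/2 = 1/2.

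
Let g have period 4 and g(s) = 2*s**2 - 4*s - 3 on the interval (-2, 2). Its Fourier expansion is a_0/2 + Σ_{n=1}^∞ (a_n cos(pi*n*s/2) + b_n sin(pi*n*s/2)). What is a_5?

a_5 = 1/2 ∫_{-2}^{2} g(s) cos(5*pi*s/2) ds.
Integrating by parts twice (tabular method), an antiderivative of (2*s**2 - 4*s - 3) cos(5*pi*s/2) is 4*s**2*sin(5*pi*s/2)/(5*pi) - 8*s*sin(5*pi*s/2)/(5*pi) + 16*s*cos(5*pi*s/2)/(25*pi**2) - 6*sin(5*pi*s/2)/(5*pi) - 32*sin(5*pi*s/2)/(125*pi**3) - 16*cos(5*pi*s/2)/(25*pi**2); evaluating from -2 to 2: ∫_{-2}^{2} (2*s**2 - 4*s - 3) cos(5*pi*s/2) ds = (-16/(25*pi**2)) - (48/(25*pi**2)) = -64/(25*pi**2).
Hence a_5 = (1/2)·(-64/(25*pi**2)) = -32/(25*pi**2).

-32/(25*pi**2)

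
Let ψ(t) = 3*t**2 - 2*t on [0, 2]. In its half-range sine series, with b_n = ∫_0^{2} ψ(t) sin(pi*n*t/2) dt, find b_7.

b_7 = ∫_0^{2} (3*t**2 - 2*t) sin(7*pi*t/2) dt.
Integrating by parts twice (tabular method), an antiderivative of (3*t**2 - 2*t) sin(7*pi*t/2) is -6*t**2*cos(7*pi*t/2)/(7*pi) + 24*t*sin(7*pi*t/2)/(49*pi**2) + 4*t*cos(7*pi*t/2)/(7*pi) - 8*sin(7*pi*t/2)/(49*pi**2) + 48*cos(7*pi*t/2)/(343*pi**3); evaluating from 0 to 2: ∫_{0}^{2} (3*t**2 - 2*t) sin(7*pi*t/2) dt = (16*(-3 + 49*pi**2)/(343*pi**3)) - (48/(343*pi**3)) = 16*(-6 + 49*pi**2)/(343*pi**3).
Hence b_7 = 16*(-6 + 49*pi**2)/(343*pi**3).

16*(-6 + 49*pi**2)/(343*pi**3)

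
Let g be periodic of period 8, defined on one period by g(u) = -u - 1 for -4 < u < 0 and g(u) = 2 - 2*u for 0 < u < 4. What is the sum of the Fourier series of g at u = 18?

-2

u = 18 differs from u = 2 by 2 full period(s), and the series is 8-periodic.
g is continuous at u = 2 with value -2, so the series converges to -2 there.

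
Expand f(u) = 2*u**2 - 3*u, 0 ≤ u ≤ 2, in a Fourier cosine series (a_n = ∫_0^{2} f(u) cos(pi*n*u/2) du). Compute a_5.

-8/(25*pi**2)

a_5 = ∫_0^{2} (2*u**2 - 3*u) cos(5*pi*u/2) du.
Integrating by parts twice (tabular method), an antiderivative of (2*u**2 - 3*u) cos(5*pi*u/2) is 4*u**2*sin(5*pi*u/2)/(5*pi) - 6*u*sin(5*pi*u/2)/(5*pi) + 16*u*cos(5*pi*u/2)/(25*pi**2) - 32*sin(5*pi*u/2)/(125*pi**3) - 12*cos(5*pi*u/2)/(25*pi**2); evaluating from 0 to 2: ∫_{0}^{2} (2*u**2 - 3*u) cos(5*pi*u/2) du = (-4/(5*pi**2)) - (-12/(25*pi**2)) = -8/(25*pi**2).
Hence a_5 = -8/(25*pi**2).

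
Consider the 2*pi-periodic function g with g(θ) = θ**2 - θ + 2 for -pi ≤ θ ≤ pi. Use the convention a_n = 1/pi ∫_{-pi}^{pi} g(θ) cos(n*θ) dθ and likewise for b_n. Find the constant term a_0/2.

a_0 = 1/pi ∫_{-pi}^{pi} g(θ) dθ = 1/pi · (2*pi*(6 + pi**2)/3) = 4 + 2*pi**2/3.
So the constant term a_0/2 = 2 + pi**2/3.

2 + pi**2/3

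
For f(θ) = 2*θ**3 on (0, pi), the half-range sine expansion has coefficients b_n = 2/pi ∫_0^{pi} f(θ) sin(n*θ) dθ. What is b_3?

-8/9 + 4*pi**2/3

b_3 = 2/pi ∫_0^{pi} (2*θ**3) sin(3*θ) dθ.
Integrating by parts three times (tabular method), an antiderivative of (2*θ**3) sin(3*θ) is -2*θ**3*cos(3*θ)/3 + 2*θ**2*sin(3*θ)/3 + 4*θ*cos(3*θ)/9 - 4*sin(3*θ)/27; evaluating from 0 to pi: ∫_{0}^{pi} (2*θ**3) sin(3*θ) dθ = (2*pi*(-2 + 3*pi**2)/9) - (0) = 2*pi*(-2 + 3*pi**2)/9.
Hence b_3 = (2/pi)·(2*pi*(-2 + 3*pi**2)/9) = -8/9 + 4*pi**2/3.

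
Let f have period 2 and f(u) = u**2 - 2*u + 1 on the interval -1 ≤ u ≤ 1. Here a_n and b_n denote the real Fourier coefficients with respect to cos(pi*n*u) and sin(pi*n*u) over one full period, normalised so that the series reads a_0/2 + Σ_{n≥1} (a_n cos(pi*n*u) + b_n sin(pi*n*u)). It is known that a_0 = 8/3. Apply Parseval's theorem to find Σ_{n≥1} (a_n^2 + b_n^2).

Parseval: a_0^2/2 + Σ_{n≥1} (a_n^2+b_n^2) = ∫_{-1}^{1} f(u)^2 du = 32/5.
Subtract a_0^2/2 = 32/9: Σ (a_n^2+b_n^2) = 128/45.

128/45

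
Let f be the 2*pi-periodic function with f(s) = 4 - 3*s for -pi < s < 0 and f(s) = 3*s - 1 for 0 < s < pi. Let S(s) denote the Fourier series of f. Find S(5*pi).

s = 5*pi differs from s = pi by 2 full period(s), and the series is 2*pi-periodic.
At s = pi the one-sided limits are f(pi^-) = -1 + 3*pi and f(pi^+) = 4 + 3*pi.
By Dirichlet's theorem the series converges to their average, [(-1 + 3*pi) + (4 + 3*pi)]/2 = 3/2 + 3*pi.

3/2 + 3*pi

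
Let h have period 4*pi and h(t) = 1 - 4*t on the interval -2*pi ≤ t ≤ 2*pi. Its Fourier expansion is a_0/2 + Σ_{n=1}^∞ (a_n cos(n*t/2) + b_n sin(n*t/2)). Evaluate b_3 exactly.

b_3 = (1/(2*pi)) ∫_{-2*pi}^{2*pi} h(t) sin(3*t/2) dt.
Integrating by parts (boundary term plus one more integral), an antiderivative of (1 - 4*t) sin(3*t/2) is 8*t*cos(3*t/2)/3 - 16*sin(3*t/2)/9 - 2*cos(3*t/2)/3; evaluating from -2*pi to 2*pi: ∫_{-2*pi}^{2*pi} (1 - 4*t) sin(3*t/2) dt = (2/3 - 16*pi/3) - (2/3 + 16*pi/3) = -32*pi/3.
Hence b_3 = (1/(2*pi))·(-32*pi/3) = -16/3.

-16/3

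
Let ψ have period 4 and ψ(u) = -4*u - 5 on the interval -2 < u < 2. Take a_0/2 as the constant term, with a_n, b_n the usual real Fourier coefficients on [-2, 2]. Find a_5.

a_5 = 1/2 ∫_{-2}^{2} ψ(u) cos(5*pi*u/2) du.
Integrating by parts (boundary term plus one more integral), an antiderivative of (-4*u - 5) cos(5*pi*u/2) is -8*u*sin(5*pi*u/2)/(5*pi) - 2*sin(5*pi*u/2)/pi - 16*cos(5*pi*u/2)/(25*pi**2); evaluating from -2 to 2: ∫_{-2}^{2} (-4*u - 5) cos(5*pi*u/2) du = (16/(25*pi**2)) - (16/(25*pi**2)) = 0.
Hence a_5 = (1/2)·(0) = 0.

0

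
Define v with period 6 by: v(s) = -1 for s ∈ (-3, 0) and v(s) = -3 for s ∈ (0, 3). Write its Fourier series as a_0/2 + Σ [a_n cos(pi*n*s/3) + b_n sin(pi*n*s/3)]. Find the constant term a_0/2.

-2

a_0 = 1/3 ∫_{-3}^{3} v(s) ds = 1/3 · (-12) = -4.
So the constant term a_0/2 = -2.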